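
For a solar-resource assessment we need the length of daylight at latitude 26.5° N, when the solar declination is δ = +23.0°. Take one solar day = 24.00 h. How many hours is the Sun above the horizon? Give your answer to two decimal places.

cos H₀ = −tan φ · tan δ = −tan(+26.5°) × tan(+23.000°) = -0.2116, so H₀ = 1.7840 rad = 102.22°.
Daylight = 2H₀/(2π) × 24.00 h = (1.7840/π) × 24.00 = 13.63 h.

13.63 h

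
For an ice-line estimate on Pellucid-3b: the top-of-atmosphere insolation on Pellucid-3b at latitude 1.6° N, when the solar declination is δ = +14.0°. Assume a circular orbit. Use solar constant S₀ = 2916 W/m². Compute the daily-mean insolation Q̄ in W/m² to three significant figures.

Q̄ ≈ 910 W/m²

cos H₀ = −tan(+1.6°) tan(+14.000°) = -0.0070, H₀ = 1.5778 rad.
Bracket: H₀ sin φ sin δ + cos φ cos δ sin H₀ = 1.5778×0.02792×0.24192 + 0.99961×0.97030×0.99998 = 0.010657 + 0.969902 = 0.980559.
Q̄ = (S₀/π) × [bracket] = (2916/π) × 0.980559 = 910.1 W/m².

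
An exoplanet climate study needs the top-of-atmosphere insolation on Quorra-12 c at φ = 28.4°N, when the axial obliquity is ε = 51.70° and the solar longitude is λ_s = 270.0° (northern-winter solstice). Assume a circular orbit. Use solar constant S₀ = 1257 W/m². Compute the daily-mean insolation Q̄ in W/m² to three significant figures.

Solar declination: sin δ = sin ε · sin λ_s = sin 51.70° × sin 270.0° = -0.78478, so δ = -51.700°.
cos H₀ = −tan(+28.4°) tan(-51.700°) = 0.6846, H₀ = 0.8167 rad.
Bracket: H₀ sin φ sin δ + cos φ cos δ sin H₀ = 0.8167×0.47562×-0.78478 + 0.87965×0.61978×0.72888 = -0.304839 + 0.397378 = 0.092539.
Q̄ = (S₀/π) × [bracket] = (1257/π) × 0.092539 = 37.03 W/m².

Q̄ ≈ 37.0 W/m²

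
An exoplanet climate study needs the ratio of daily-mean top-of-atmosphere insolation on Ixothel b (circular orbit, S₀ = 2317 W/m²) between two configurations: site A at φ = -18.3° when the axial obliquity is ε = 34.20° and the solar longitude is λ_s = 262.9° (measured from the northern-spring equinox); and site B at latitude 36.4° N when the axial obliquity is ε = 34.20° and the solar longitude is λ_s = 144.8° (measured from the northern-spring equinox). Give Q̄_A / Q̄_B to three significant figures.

— Configuration A (φ=-18.3°):
Solar declination: sin δ = sin ε · sin λ_s = sin 34.20° × sin 262.9° = -0.55777, so δ = -33.902°.
cos H₀ = −tan(-18.3°) tan(-33.902°) = -0.2222, H₀ = 1.7949 rad.
Bracket: H₀ sin φ sin δ + cos φ cos δ sin H₀ = 1.7949×-0.31399×-0.55777 + 0.94943×0.82999×0.97499 = 0.314348 + 0.768309 = 1.082657.
Q̄ = (S₀/π) × [bracket] = (2317/π) × 1.082657 = 798.49 W/m².
— Configuration B (φ=+36.4°):
Solar declination: sin δ = sin ε · sin λ_s = sin 34.20° × sin 144.8° = 0.32400, so δ = +18.905°.
cos H₀ = −tan(+36.4°) tan(+18.905°) = -0.2525, H₀ = 1.8261 rad.
Bracket: H₀ sin φ sin δ + cos φ cos δ sin H₀ = 1.8261×0.59342×0.32400 + 0.80489×0.94606×0.96760 = 0.351101 + 0.736802 = 1.087903.
Q̄ = (S₀/π) × [bracket] = (2317/π) × 1.087903 = 802.35 W/m².
Ratio Q̄_A / Q̄_B = 798.49 / 802.35 = 0.9952.

Q̄_A / Q̄_B ≈ 0.995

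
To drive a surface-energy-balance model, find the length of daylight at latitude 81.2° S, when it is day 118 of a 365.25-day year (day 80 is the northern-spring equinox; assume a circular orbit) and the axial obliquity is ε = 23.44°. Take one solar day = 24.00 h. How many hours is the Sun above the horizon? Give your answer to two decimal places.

Solar longitude: L_s = 360° × (118 − 80)/365.25 = 37.454°.
sin δ = sin 23.44° × sin 37.454° = 0.24190, so δ = +13.999°.
cos h₀ = −tan ϕ · tan δ = 1.6104 ≥ 1, so the Sun never rises (polar night) and h₀ = 0.
Daylight = 2h₀/(2π) × 24.00 h = (0.0000/π) × 24.00 = 0.00 h.

0.00 h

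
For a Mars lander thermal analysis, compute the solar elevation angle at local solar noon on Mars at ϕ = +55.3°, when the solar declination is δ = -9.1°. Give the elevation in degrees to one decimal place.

At local noon the hour angle is zero, so the zenith angle equals |ϕ − δ| = |+55.3° − (-9.100°)| = 64.400°.
Elevation = 90° − 64.400° = 25.6°.

25.6°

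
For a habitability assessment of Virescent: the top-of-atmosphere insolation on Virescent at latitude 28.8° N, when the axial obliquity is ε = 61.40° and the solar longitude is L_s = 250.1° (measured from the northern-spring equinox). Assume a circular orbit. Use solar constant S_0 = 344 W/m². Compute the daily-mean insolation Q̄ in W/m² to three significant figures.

Solar declination: sin δ = sin ε · sin L_s = sin 61.40° × sin 250.1° = -0.82556, so δ = -55.645°.
cos h₀ = −tan(+28.8°) tan(-55.645°) = 0.8043, h₀ = 0.6364 rad.
Bracket: h₀ sin ϕ sin δ + cos ϕ cos δ sin h₀ = 0.6364×0.48175×-0.82556 + 0.87631×0.56432×0.59429 = -0.253105 + 0.293888 = 0.040783.
Q̄ = (S_0/π) × [bracket] = (344/π) × 0.040783 = 4.466 W/m².

Q̄ ≈ 4.47 W/m²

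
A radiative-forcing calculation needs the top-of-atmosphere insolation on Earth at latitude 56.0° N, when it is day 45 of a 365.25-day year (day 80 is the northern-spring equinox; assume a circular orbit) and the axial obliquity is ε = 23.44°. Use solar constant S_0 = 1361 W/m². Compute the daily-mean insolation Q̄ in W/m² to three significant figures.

Q̄ ≈ 123 W/m²

Solar longitude: L_s = 360° × (45 − 80)/365.25 = -34.497°, i.e. -34.497° + 360° = 325.503°.
sin δ = sin 23.44° × sin 325.503° = -0.22529, so δ = -13.020°.
cos h₀ = −tan(+56.0°) tan(-13.020°) = 0.3428, h₀ = 1.2209 rad.
Bracket: h₀ sin ϕ sin δ + cos ϕ cos δ sin h₀ = 1.2209×0.82904×-0.22529 + 0.55919×0.97429×0.93940 = -0.228033 + 0.511798 = 0.283765.
Q̄ = (S_0/π) × [bracket] = (1361/π) × 0.283765 = 122.9 W/m².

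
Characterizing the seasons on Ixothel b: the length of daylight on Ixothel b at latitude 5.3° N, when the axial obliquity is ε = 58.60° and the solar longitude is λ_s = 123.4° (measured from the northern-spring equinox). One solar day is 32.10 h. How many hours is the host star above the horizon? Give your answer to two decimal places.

17.01 h

Solar declination: sin δ = sin ε · sin λ_s = sin 58.60° × sin 123.4° = 0.71259, so δ = +45.446°.
cos H₀ = −tan φ · tan δ = −tan(+5.3°) × tan(+45.446°) = -0.0942, so H₀ = 1.6652 rad = 95.41°.
Daylight = 2H₀/(2π) × 32.10 h = (1.6652/π) × 32.10 = 17.01 h.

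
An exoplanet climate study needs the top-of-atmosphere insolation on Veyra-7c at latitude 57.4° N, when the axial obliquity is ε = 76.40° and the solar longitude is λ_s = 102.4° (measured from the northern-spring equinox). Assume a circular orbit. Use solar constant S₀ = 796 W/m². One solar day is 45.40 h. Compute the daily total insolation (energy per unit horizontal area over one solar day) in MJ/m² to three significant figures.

Solar declination: sin δ = sin ε · sin λ_s = sin 76.40° × sin 102.4° = 0.94929, so δ = +71.675°.
cos H₀ = −tan(+57.4°) tan(+71.675°) = -4.7211 ≤ −1 ⇒ polar day, H₀ = π.
Bracket: H₀ sin φ sin δ + cos φ cos δ sin H₀ = 3.1416×0.84245×0.94929 + 0.53877×0.31441×0.00000 = 2.512430 + 0.000000 = 2.512430.
Q̄ = (S₀/π) × [bracket] = (796/π) × 2.512430 = 636.59 W/m².
Daily total = Q̄ × 45.40 h × 3600 s/h = 636.59 × 45.40 × 3600 / 10⁶ = 104.0 MJ/m².

104 MJ/m²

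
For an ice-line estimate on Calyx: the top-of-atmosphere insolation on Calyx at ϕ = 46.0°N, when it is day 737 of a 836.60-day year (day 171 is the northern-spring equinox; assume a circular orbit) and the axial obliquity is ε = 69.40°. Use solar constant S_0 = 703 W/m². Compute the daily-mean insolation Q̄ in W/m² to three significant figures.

Q̄ ≈ 0.00 W/m²

Solar longitude: L_s = 360° × (737 − 171)/836.60 = 243.557°.
sin δ = sin 69.40° × sin 243.557° = -0.83813, so δ = -56.943°.
cos h₀ = −tan(+46.0°) tan(-56.943°) = 1.5911 ≥ 1 ⇒ polar night, h₀ = 0 and Q̄ = 0.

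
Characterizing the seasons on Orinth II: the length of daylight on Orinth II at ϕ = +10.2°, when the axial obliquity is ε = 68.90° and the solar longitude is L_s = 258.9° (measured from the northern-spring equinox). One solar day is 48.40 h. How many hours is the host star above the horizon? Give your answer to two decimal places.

Solar declination: sin δ = sin ε · sin L_s = sin 68.90° × sin 258.9° = -0.91550, so δ = -66.277°.
cos h₀ = −tan ϕ · tan δ = −tan(+10.2°) × tan(-66.277°) = 0.4094, so h₀ = 1.1490 rad = 65.83°.
Daylight = 2h₀/(2π) × 48.40 h = (1.1490/π) × 48.40 = 17.70 h.

17.70 h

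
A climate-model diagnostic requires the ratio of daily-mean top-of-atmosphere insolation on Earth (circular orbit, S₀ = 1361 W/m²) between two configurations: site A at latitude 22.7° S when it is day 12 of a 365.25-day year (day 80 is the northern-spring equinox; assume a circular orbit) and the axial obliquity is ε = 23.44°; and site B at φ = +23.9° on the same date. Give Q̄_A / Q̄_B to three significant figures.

— Configuration A (φ=-22.7°):
Solar longitude: λ_s = 360° × (12 − 80)/365.25 = -67.023°, i.e. -67.023° + 360° = 292.977°.
sin δ = sin 23.44° × sin 292.977° = -0.36623, so δ = -21.483°.
cos H₀ = −tan(-22.7°) tan(-21.483°) = -0.1646, H₀ = 1.7362 rad.
Bracket: H₀ sin φ sin δ + cos φ cos δ sin H₀ = 1.7362×-0.38591×-0.36623 + 0.92254×0.93053×0.98635 = 0.245380 + 0.846733 = 1.092113.
Q̄ = (S₀/π) × [bracket] = (1361/π) × 1.092113 = 473.12 W/m².
— Configuration B (φ=+23.9°):
cos H₀ = −tan(+23.9°) tan(-21.483°) = 0.1744, H₀ = 1.3955 rad.
Bracket: H₀ sin φ sin δ + cos φ cos δ sin H₀ = 1.3955×0.40514×-0.36623 + 0.91425×0.93053×0.98467 = -0.207057 + 0.837695 = 0.630638.
Q̄ = (S₀/π) × [bracket] = (1361/π) × 0.630638 = 273.20 W/m².
Ratio Q̄_A / Q̄_B = 473.12 / 273.20 = 1.732.

Q̄_A / Q̄_B ≈ 1.73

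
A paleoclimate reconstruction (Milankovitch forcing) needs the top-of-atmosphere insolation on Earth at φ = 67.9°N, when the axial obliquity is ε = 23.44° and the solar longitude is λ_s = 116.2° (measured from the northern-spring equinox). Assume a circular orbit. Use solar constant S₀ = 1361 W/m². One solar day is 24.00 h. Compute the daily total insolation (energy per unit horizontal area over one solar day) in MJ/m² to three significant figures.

39.1 MJ/m²

Solar declination: sin δ = sin ε · sin λ_s = sin 23.44° × sin 116.2° = 0.35692, so δ = +20.911°.
cos H₀ = −tan(+67.9°) tan(+20.911°) = -0.9410, H₀ = 2.7963 rad.
Bracket: H₀ sin φ sin δ + cos φ cos δ sin H₀ = 2.7963×0.92653×0.35692 + 0.37622×0.93414×0.33851 = 0.924728 + 0.118967 = 1.043695.
Q̄ = (S₀/π) × [bracket] = (1361/π) × 1.043695 = 452.15 W/m².
Daily total = Q̄ × 24.00 h × 3600 s/h = 452.15 × 24.00 × 3600 / 10⁶ = 39.07 MJ/m².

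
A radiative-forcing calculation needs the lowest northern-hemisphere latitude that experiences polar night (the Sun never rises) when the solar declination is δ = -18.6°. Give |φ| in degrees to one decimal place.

|φ| = 71.4°

Polar night requires cos H₀ = −tan φ tan δ ≥ 1, i.e. tan φ tan δ ≤ −1.
The boundary is |tan φ| · |tan δ| = 1, so |φ| = 90° − |δ| = 90° − 18.6° = 71.4° in the northern hemisphere.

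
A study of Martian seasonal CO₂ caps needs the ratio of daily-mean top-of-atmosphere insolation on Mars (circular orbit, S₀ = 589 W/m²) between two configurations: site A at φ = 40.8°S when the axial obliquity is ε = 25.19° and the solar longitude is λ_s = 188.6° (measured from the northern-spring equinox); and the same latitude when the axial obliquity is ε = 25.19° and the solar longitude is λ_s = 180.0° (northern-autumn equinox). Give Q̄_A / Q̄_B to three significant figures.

— Configuration A (φ=-40.8°):
Solar declination: sin δ = sin ε · sin λ_s = sin 25.19° × sin 188.6° = -0.06365, so δ = -3.649°.
cos H₀ = −tan(-40.8°) tan(-3.649°) = -0.0550, H₀ = 1.6259 rad.
Bracket: H₀ sin φ sin δ + cos φ cos δ sin H₀ = 1.6259×-0.65342×-0.06365 + 0.75700×0.99797×0.99848 = 0.067621 + 0.754315 = 0.821936.
Q̄ = (S₀/π) × [bracket] = (589/π) × 0.821936 = 154.10 W/m².
— Configuration B (φ=-40.8°):
Solar declination: sin δ = sin ε · sin λ_s = sin 25.19° × sin 180.0° = 0.00000, so δ = +0.000°.
cos H₀ = −tan(-40.8°) tan(+0.000°) = 0.0000, H₀ = 1.5708 rad.
Bracket: H₀ sin φ sin δ + cos φ cos δ sin H₀ = 1.5708×-0.65342×0.00000 + 0.75700×1.00000×1.00000 = -0.000000 + 0.757000 = 0.757000.
Q̄ = (S₀/π) × [bracket] = (589/π) × 0.757000 = 141.93 W/m².
Ratio Q̄_A / Q̄_B = 154.10 / 141.93 = 1.086.

Q̄_A / Q̄_B ≈ 1.09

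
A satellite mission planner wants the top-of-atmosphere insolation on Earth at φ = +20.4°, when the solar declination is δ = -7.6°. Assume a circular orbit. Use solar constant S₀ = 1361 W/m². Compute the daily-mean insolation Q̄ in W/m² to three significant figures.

Q̄ ≈ 372 W/m²

cos H₀ = −tan(+20.4°) tan(-7.600°) = 0.0496, H₀ = 1.5212 rad.
Bracket: H₀ sin φ sin δ + cos φ cos δ sin H₀ = 1.5212×0.34857×-0.13226 + 0.93728×0.99122×0.99877 = -0.070130 + 0.927908 = 0.857778.
Q̄ = (S₀/π) × [bracket] = (1361/π) × 0.857778 = 371.6 W/m².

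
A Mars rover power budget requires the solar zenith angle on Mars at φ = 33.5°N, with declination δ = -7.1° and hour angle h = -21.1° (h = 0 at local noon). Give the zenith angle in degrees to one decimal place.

θ_z = 45.3°

cos θ_z = sin φ sin δ + cos φ cos δ cos h = -0.068220 + 0.772011 = 0.703791.
θ_z = arccos(0.703791) = 45.3°.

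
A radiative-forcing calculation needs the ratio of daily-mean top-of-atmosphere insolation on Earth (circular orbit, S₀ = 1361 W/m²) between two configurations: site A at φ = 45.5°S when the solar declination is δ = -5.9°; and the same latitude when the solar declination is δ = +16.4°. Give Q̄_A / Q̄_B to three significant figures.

— Configuration A (φ=-45.5°):
cos H₀ = −tan(-45.5°) tan(-5.900°) = -0.1052, H₀ = 1.6762 rad.
Bracket: H₀ sin φ sin δ + cos φ cos δ sin H₀ = 1.6762×-0.71325×-0.10279 + 0.70091×0.99470×0.99446 = 0.122891 + 0.693333 = 0.816224.
Q̄ = (S₀/π) × [bracket] = (1361/π) × 0.816224 = 353.60 W/m².
— Configuration B (φ=-45.5°):
cos H₀ = −tan(-45.5°) tan(+16.400°) = 0.2995, H₀ = 1.2666 rad.
Bracket: H₀ sin φ sin δ + cos φ cos δ sin H₀ = 1.2666×-0.71325×0.28234 + 0.70091×0.95931×0.95410 = -0.255067 + 0.641527 = 0.386460.
Q̄ = (S₀/π) × [bracket] = (1361/π) × 0.386460 = 167.42 W/m².
Ratio Q̄_A / Q̄_B = 353.60 / 167.42 = 2.112.

Q̄_A / Q̄_B ≈ 2.11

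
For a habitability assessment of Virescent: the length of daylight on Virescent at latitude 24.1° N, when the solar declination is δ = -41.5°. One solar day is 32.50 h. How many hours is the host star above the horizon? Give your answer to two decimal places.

12.04 h

cos h₀ = −tan ϕ · tan δ = −tan(+24.1°) × tan(-41.500°) = 0.3958, so h₀ = 1.1639 rad = 66.69°.
Daylight = 2h₀/(2π) × 32.50 h = (1.1639/π) × 32.50 = 12.04 h.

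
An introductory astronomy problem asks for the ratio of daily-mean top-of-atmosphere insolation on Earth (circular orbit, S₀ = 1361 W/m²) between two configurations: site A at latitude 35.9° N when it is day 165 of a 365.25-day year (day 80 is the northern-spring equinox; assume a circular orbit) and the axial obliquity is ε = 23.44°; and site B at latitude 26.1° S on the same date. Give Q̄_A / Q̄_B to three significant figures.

Q̄_A / Q̄_B ≈ 2.01

— Configuration A (φ=+35.9°):
Solar longitude: λ_s = 360° × (165 − 80)/365.25 = 83.778°.
sin δ = sin 23.44° × sin 83.778° = 0.39545, so δ = +23.294°.
cos H₀ = −tan(+35.9°) tan(+23.294°) = -0.3117, H₀ = 1.8877 rad.
Bracket: H₀ sin φ sin δ + cos φ cos δ sin H₀ = 1.8877×0.58637×0.39545 + 0.81004×0.91849×0.95019 = 0.437720 + 0.706954 = 1.144674.
Q̄ = (S₀/π) × [bracket] = (1361/π) × 1.144674 = 495.90 W/m².
— Configuration B (φ=-26.1°):
cos H₀ = −tan(-26.1°) tan(+23.294°) = 0.2109, H₀ = 1.3583 rad.
Bracket: H₀ sin φ sin δ + cos φ cos δ sin H₀ = 1.3583×-0.43994×0.39545 + 0.89803×0.91849×0.97750 = -0.236309 + 0.806273 = 0.569964.
Q̄ = (S₀/π) × [bracket] = (1361/π) × 0.569964 = 246.92 W/m².
Ratio Q̄_A / Q̄_B = 495.90 / 246.92 = 2.008.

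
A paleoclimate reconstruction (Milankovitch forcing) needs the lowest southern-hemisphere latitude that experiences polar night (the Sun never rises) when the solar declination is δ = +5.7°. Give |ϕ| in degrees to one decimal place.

Polar night requires cos h₀ = −tan ϕ tan δ ≥ 1, i.e. tan ϕ tan δ ≤ −1.
The boundary is |tan ϕ| · |tan δ| = 1, so |ϕ| = 90° − |δ| = 90° − 5.7° = 84.3° in the southern hemisphere.

|ϕ| = 84.3°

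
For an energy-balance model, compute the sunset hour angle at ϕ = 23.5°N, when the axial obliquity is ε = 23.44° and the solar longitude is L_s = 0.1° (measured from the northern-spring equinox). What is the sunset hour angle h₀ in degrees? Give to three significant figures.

h₀ = 90.0°

Solar declination: sin δ = sin ε · sin L_s = sin 23.44° × sin 0.1° = 0.00069, so δ = +0.040°.
cos h₀ = −tan ϕ · tan δ = −tan(+23.5°) × tan(+0.040°) = -0.0003, so h₀ = 1.5711 rad = 90.02°.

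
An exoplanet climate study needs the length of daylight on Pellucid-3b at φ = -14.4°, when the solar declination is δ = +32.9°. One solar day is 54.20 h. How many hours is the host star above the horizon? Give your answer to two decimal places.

24.22 h

cos H₀ = −tan φ · tan δ = −tan(-14.4°) × tan(+32.900°) = 0.1661, so H₀ = 1.4039 rad = 80.44°.
Daylight = 2H₀/(2π) × 54.20 h = (1.4039/π) × 54.20 = 24.22 h.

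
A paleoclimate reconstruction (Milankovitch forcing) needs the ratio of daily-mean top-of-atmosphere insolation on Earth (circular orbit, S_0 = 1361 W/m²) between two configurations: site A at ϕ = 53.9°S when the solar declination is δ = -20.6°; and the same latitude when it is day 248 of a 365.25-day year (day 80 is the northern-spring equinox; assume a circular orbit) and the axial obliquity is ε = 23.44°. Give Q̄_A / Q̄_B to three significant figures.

— Configuration A (ϕ=-53.9°):
cos h₀ = −tan(-53.9°) tan(-20.600°) = -0.5155, h₀ = 2.1123 rad.
Bracket: h₀ sin ϕ sin δ + cos ϕ cos δ sin h₀ = 2.1123×-0.80799×-0.35184 + 0.58920×0.93606×0.85692 = 0.600491 + 0.472614 = 1.073105.
Q̄ = (S_0/π) × [bracket] = (1361/π) × 1.073105 = 464.89 W/m².
— Configuration B (ϕ=-53.9°):
Solar longitude: L_s = 360° × (248 − 80)/365.25 = 165.585°.
sin δ = sin 23.44° × sin 165.585° = 0.09903, so δ = +5.683°.
cos h₀ = −tan(-53.9°) tan(+5.683°) = 0.1365, h₀ = 1.4339 rad.
Bracket: h₀ sin ϕ sin δ + cos ϕ cos δ sin h₀ = 1.4339×-0.80799×0.09903 + 0.58920×0.99508×0.99064 = -0.114734 + 0.580813 = 0.466079.
Q̄ = (S_0/π) × [bracket] = (1361/π) × 0.466079 = 201.91 W/m².
Ratio Q̄_A / Q̄_B = 464.89 / 201.91 = 2.302.

Q̄_A / Q̄_B ≈ 2.30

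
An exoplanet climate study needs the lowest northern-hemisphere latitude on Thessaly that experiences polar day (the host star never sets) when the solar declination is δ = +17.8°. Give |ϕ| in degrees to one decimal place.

|ϕ| = 72.2°

Polar day requires cos h₀ = −tan ϕ tan δ ≤ −1, i.e. tan ϕ tan δ ≥ 1.
The boundary is |tan ϕ| · |tan δ| = 1, so |ϕ| = 90° − |δ| = 90° − 17.8° = 72.2° in the northern hemisphere.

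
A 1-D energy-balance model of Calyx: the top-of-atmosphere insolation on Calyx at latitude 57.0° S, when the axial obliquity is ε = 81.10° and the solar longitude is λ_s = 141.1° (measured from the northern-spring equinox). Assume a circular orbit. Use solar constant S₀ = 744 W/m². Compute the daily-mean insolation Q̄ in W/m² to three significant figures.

Solar declination: sin δ = sin ε · sin λ_s = sin 81.10° × sin 141.1° = 0.62040, so δ = +38.346°.
cos H₀ = −tan(-57.0°) tan(+38.346°) = 1.2181 ≥ 1 ⇒ polar night, H₀ = 0 and Q̄ = 0.

Q̄ ≈ 0.00 W/m²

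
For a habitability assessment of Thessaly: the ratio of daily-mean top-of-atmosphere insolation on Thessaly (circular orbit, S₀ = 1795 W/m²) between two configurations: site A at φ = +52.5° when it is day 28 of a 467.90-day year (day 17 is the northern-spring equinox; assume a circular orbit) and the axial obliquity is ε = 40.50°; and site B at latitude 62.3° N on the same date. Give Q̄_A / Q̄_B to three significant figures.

Q̄_A / Q̄_B ≈ 1.21

— Configuration A (φ=+52.5°):
Solar longitude: λ_s = 360° × (28 − 17)/467.90 = 8.463°.
sin δ = sin 40.50° × sin 8.463° = 0.09558, so δ = +5.485°.
cos H₀ = −tan(+52.5°) tan(+5.485°) = -0.1251, H₀ = 1.6963 rad.
Bracket: H₀ sin φ sin δ + cos φ cos δ sin H₀ = 1.6963×0.79335×0.09558 + 0.60876×0.99542×0.99214 = 0.128628 + 0.601209 = 0.729837.
Q̄ = (S₀/π) × [bracket] = (1795/π) × 0.729837 = 417.00 W/m².
— Configuration B (φ=+62.3°):
cos H₀ = −tan(+62.3°) tan(+5.485°) = -0.1829, H₀ = 1.7547 rad.
Bracket: H₀ sin φ sin δ + cos φ cos δ sin H₀ = 1.7547×0.88539×0.09558 + 0.46484×0.99542×0.98313 = 0.148492 + 0.454905 = 0.603397.
Q̄ = (S₀/π) × [bracket] = (1795/π) × 0.603397 = 344.76 W/m².
Ratio Q̄_A / Q̄_B = 417.00 / 344.76 = 1.210.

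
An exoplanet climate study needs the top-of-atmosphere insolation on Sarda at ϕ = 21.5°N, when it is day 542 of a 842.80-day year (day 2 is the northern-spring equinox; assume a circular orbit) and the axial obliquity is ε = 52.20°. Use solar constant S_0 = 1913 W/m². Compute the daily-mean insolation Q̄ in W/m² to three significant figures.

Solar longitude: L_s = 360° × (542 − 2)/842.80 = 230.660°.
sin δ = sin 52.20° × sin 230.660° = -0.61110, so δ = -37.669°.
cos h₀ = −tan(+21.5°) tan(-37.669°) = 0.3041, h₀ = 1.2618 rad.
Bracket: h₀ sin ϕ sin δ + cos ϕ cos δ sin h₀ = 1.2618×0.36650×-0.61110 + 0.93042×0.79155×0.95264 = -0.282603 + 0.701595 = 0.418992.
Q̄ = (S_0/π) × [bracket] = (1913/π) × 0.418992 = 255.1 W/m².

Q̄ ≈ 255 W/m²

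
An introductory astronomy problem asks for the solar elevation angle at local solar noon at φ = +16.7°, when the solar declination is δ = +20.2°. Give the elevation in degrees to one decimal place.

86.5°

At local noon the hour angle is zero, so the zenith angle equals |φ − δ| = |+16.7° − (+20.200°)| = 3.500°.
Elevation = 90° − 3.500° = 86.5°.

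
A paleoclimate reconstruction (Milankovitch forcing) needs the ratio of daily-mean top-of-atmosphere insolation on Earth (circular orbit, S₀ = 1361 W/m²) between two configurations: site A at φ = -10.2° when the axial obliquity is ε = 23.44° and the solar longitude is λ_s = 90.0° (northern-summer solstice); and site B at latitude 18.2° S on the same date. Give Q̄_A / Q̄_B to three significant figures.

Q̄_A / Q̄_B ≈ 1.16

— Configuration A (φ=-10.2°):
Solar declination: sin δ = sin ε · sin λ_s = sin 23.44° × sin 90.0° = 0.39779, so δ = +23.440°.
cos H₀ = −tan(-10.2°) tan(+23.440°) = 0.0780, H₀ = 1.4927 rad.
Bracket: H₀ sin φ sin δ + cos φ cos δ sin H₀ = 1.4927×-0.17708×0.39779 + 0.98420×0.91748×0.99695 = -0.105147 + 0.900230 = 0.795083.
Q̄ = (S₀/π) × [bracket] = (1361/π) × 0.795083 = 344.45 W/m².
— Configuration B (φ=-18.2°):
cos H₀ = −tan(-18.2°) tan(+23.440°) = 0.1425, H₀ = 1.4278 rad.
Bracket: H₀ sin φ sin δ + cos φ cos δ sin H₀ = 1.4278×-0.31233×0.39779 + 0.94997×0.91748×0.98979 = -0.177392 + 0.862680 = 0.685288.
Q̄ = (S₀/π) × [bracket] = (1361/π) × 0.685288 = 296.88 W/m².
Ratio Q̄_A / Q̄_B = 344.45 / 296.88 = 1.160.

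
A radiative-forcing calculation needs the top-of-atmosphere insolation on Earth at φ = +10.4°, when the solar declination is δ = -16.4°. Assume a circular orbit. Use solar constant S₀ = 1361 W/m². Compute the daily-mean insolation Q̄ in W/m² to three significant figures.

Q̄ ≈ 375 W/m²

cos H₀ = −tan(+10.4°) tan(-16.400°) = 0.0540, H₀ = 1.5168 rad.
Bracket: H₀ sin φ sin δ + cos φ cos δ sin H₀ = 1.5168×0.18052×-0.28234 + 0.98357×0.95931×0.99854 = -0.077308 + 0.942171 = 0.864863.
Q̄ = (S₀/π) × [bracket] = (1361/π) × 0.864863 = 374.7 W/m².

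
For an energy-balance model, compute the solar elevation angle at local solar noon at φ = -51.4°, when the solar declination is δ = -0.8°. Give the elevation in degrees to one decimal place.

At local noon the hour angle is zero, so the zenith angle equals |φ − δ| = |-51.4° − (-0.800°)| = 50.600°.
Elevation = 90° − 50.600° = 39.4°.

39.4°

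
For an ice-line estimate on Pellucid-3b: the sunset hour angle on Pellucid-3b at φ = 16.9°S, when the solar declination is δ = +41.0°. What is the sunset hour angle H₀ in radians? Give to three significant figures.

H₀ = 1.30 rad

cos H₀ = −tan φ · tan δ = −tan(-16.9°) × tan(+41.000°) = 0.2641, so H₀ = 1.3035 rad = 74.69°.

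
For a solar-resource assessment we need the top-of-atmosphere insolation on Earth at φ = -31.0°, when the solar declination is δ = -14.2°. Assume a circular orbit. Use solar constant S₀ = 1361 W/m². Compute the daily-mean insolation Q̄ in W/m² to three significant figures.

cos H₀ = −tan(-31.0°) tan(-14.200°) = -0.1520, H₀ = 1.7234 rad.
Bracket: H₀ sin φ sin δ + cos φ cos δ sin H₀ = 1.7234×-0.51504×-0.24531 + 0.85717×0.96945×0.98837 = 0.217742 + 0.821319 = 1.039061.
Q̄ = (S₀/π) × [bracket] = (1361/π) × 1.039061 = 450.1 W/m².

Q̄ ≈ 450 W/m²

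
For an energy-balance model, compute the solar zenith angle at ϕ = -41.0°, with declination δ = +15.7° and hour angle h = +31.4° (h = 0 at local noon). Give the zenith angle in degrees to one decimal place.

cos θ_z = sin ϕ sin δ + cos ϕ cos δ cos h = -0.177530 + 0.620150 = 0.442620.
θ_z = arccos(0.442620) = 63.7°.

θ_z = 63.7°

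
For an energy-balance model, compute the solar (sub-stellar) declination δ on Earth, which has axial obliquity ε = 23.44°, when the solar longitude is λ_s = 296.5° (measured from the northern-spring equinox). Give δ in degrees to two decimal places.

sin δ = sin ε · sin λ_s = sin 23.44° × sin 296.5° = -0.355995.
δ = arcsin(-0.355995) = -20.85°.

δ = -20.85°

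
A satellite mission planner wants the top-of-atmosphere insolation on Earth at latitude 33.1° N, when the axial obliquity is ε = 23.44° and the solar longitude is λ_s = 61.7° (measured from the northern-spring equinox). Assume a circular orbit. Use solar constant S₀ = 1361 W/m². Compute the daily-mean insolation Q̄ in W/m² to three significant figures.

Q̄ ≈ 480 W/m²

Solar declination: sin δ = sin ε · sin λ_s = sin 23.44° × sin 61.7° = 0.35024, so δ = +20.502°.
cos H₀ = −tan(+33.1°) tan(+20.502°) = -0.2438, H₀ = 1.8170 rad.
Bracket: H₀ sin φ sin δ + cos φ cos δ sin H₀ = 1.8170×0.54610×0.35024 + 0.83772×0.93666×0.96984 = 0.347530 + 0.760994 = 1.108524.
Q̄ = (S₀/π) × [bracket] = (1361/π) × 1.108524 = 480.2 W/m².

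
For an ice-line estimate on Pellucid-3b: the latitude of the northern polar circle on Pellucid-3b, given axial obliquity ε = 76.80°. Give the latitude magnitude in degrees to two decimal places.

13.20°

The polar circle is the lowest latitude that experiences at least one full rotation of continuous daylight at the northern-summer solstice; it lies at |ϕ| = 90° − ε = 90° − 76.80° = 13.20°.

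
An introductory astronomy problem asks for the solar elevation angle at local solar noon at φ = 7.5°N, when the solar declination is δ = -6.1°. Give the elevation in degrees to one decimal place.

At local noon the hour angle is zero, so the zenith angle equals |φ − δ| = |+7.5° − (-6.100°)| = 13.600°.
Elevation = 90° − 13.600° = 76.4°.

76.4°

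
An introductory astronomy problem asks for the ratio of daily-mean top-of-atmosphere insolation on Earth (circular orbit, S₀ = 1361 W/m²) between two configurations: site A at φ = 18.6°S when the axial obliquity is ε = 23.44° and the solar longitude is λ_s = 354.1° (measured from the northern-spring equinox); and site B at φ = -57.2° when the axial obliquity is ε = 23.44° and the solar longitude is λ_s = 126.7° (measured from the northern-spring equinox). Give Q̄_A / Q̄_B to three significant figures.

— Configuration A (φ=-18.6°):
Solar declination: sin δ = sin ε · sin λ_s = sin 23.44° × sin 354.1° = -0.04089, so δ = -2.343°.
cos H₀ = −tan(-18.6°) tan(-2.343°) = -0.0138, H₀ = 1.5846 rad.
Bracket: H₀ sin φ sin δ + cos φ cos δ sin H₀ = 1.5846×-0.31896×-0.04089 + 0.94777×0.99916×0.99991 = 0.020667 + 0.946889 = 0.967556.
Q̄ = (S₀/π) × [bracket] = (1361/π) × 0.967556 = 419.16 W/m².
— Configuration B (φ=-57.2°):
Solar declination: sin δ = sin ε · sin λ_s = sin 23.44° × sin 126.7° = 0.31894, so δ = +18.599°.
cos H₀ = −tan(-57.2°) tan(+18.599°) = 0.5222, H₀ = 1.0214 rad.
Bracket: H₀ sin φ sin δ + cos φ cos δ sin H₀ = 1.0214×-0.84057×0.31894 + 0.54171×0.94778×0.85285 = -0.273829 + 0.437872 = 0.164043.
Q̄ = (S₀/π) × [bracket] = (1361/π) × 0.164043 = 71.067 W/m².
Ratio Q̄_A / Q̄_B = 419.16 / 71.067 = 5.898.

Q̄_A / Q̄_B ≈ 5.90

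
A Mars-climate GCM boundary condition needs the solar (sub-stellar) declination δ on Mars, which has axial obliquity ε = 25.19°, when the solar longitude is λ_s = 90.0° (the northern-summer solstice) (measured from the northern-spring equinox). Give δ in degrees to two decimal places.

δ = +25.19°

sin δ = sin ε · sin λ_s = sin 25.19° × sin 90.0° = 0.425621.
δ = arcsin(0.425621) = +25.19°.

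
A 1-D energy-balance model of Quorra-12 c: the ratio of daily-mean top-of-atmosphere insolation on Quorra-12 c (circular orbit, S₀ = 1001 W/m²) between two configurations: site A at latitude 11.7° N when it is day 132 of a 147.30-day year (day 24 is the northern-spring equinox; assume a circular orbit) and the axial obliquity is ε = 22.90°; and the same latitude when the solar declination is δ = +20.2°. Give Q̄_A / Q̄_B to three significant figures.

— Configuration A (φ=+11.7°):
Solar longitude: λ_s = 360° × (132 − 24)/147.30 = 263.951°.
sin δ = sin 22.90° × sin 263.951° = -0.38696, so δ = -22.765°.
cos H₀ = −tan(+11.7°) tan(-22.765°) = 0.0869, H₀ = 1.4838 rad.
Bracket: H₀ sin φ sin δ + cos φ cos δ sin H₀ = 1.4838×0.20279×-0.38696 + 0.97922×0.92210×0.99622 = -0.116436 + 0.899526 = 0.783090.
Q̄ = (S₀/π) × [bracket] = (1001/π) × 0.783090 = 249.51 W/m².
— Configuration B (φ=+11.7°):
cos H₀ = −tan(+11.7°) tan(+20.200°) = -0.0762, H₀ = 1.6471 rad.
Bracket: H₀ sin φ sin δ + cos φ cos δ sin H₀ = 1.6471×0.20279×0.34530 + 0.97922×0.93849×0.99709 = 0.115336 + 0.916314 = 1.031650.
Q̄ = (S₀/π) × [bracket] = (1001/π) × 1.031650 = 328.71 W/m².
Ratio Q̄_A / Q̄_B = 249.51 / 328.71 = 0.7591.

Q̄_A / Q̄_B ≈ 0.759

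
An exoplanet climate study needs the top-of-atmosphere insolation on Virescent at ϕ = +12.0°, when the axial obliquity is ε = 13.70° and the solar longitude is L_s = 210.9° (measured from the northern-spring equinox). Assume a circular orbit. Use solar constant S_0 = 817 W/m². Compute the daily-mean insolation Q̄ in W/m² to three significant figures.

Q̄ ≈ 242 W/m²

Solar declination: sin δ = sin ε · sin L_s = sin 13.70° × sin 210.9° = -0.12163, so δ = -6.986°.
cos h₀ = −tan(+12.0°) tan(-6.986°) = 0.0260, h₀ = 1.5447 rad.
Bracket: h₀ sin ϕ sin δ + cos ϕ cos δ sin h₀ = 1.5447×0.20791×-0.12163 + 0.97815×0.99258×0.99966 = -0.039063 + 0.970562 = 0.931499.
Q̄ = (S_0/π) × [bracket] = (817/π) × 0.931499 = 242.2 W/m².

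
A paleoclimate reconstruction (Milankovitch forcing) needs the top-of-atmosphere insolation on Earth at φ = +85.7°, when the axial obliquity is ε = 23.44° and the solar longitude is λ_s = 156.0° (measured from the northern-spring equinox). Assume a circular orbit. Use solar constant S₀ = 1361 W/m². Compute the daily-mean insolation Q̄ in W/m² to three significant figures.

Q̄ ≈ 220 W/m²

Solar declination: sin δ = sin ε · sin λ_s = sin 23.44° × sin 156.0° = 0.16180, so δ = +9.311°.
cos H₀ = −tan(+85.7°) tan(+9.311°) = -2.1805 ≤ −1 ⇒ polar day, H₀ = π.
Bracket: H₀ sin φ sin δ + cos φ cos δ sin H₀ = 3.1416×0.99719×0.16180 + 0.07498×0.98682×0.00000 = 0.506883 + 0.000000 = 0.506883.
Q̄ = (S₀/π) × [bracket] = (1361/π) × 0.506883 = 219.6 W/m².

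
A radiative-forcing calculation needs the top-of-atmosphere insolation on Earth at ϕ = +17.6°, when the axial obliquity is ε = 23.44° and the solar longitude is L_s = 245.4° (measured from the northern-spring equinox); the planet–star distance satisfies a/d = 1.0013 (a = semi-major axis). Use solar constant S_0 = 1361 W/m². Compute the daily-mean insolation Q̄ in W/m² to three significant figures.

Q̄ ≈ 314 W/m²

Solar declination: sin δ = sin ε · sin L_s = sin 23.44° × sin 245.4° = -0.36168, so δ = -21.204°.
cos h₀ = −tan(+17.6°) tan(-21.204°) = 0.1231, h₀ = 1.4474 rad.
Bracket: h₀ sin ϕ sin δ + cos ϕ cos δ sin h₀ = 1.4474×0.30237×-0.36168 + 0.95319×0.93230×0.99240 = -0.158289 + 0.881905 = 0.723616.
Inverse-square distance factor (a/d)² = 1.0013² = 1.002602.
Q̄ = (S_0/π) × 1.002602 × [bracket] = (1361/π) × 1.002602 × 0.723616 = 314.3 W/m².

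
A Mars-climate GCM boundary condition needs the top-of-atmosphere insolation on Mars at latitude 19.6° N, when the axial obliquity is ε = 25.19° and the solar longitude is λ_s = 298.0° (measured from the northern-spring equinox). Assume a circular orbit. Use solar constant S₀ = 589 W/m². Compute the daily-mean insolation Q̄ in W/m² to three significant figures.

Solar declination: sin δ = sin ε · sin λ_s = sin 25.19° × sin 298.0° = -0.37580, so δ = -22.074°.
cos H₀ = −tan(+19.6°) tan(-22.074°) = 0.1444, H₀ = 1.4259 rad.
Bracket: H₀ sin φ sin δ + cos φ cos δ sin H₀ = 1.4259×0.33545×-0.37580 + 0.94206×0.92670×0.98952 = -0.179752 + 0.863858 = 0.684106.
Q̄ = (S₀/π) × [bracket] = (589/π) × 0.684106 = 128.3 W/m².

Q̄ ≈ 128 W/m²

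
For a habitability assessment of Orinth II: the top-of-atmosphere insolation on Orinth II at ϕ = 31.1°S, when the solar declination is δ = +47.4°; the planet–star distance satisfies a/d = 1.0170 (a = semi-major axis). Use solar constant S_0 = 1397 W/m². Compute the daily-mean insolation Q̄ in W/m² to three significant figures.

Q̄ ≈ 51.6 W/m²

cos h₀ = −tan(-31.1°) tan(+47.400°) = 0.6560, h₀ = 0.8553 rad.
Bracket: h₀ sin ϕ sin δ + cos ϕ cos δ sin h₀ = 0.8553×-0.51653×0.73610 + 0.85627×0.67688×0.75475 = -0.325200 + 0.437447 = 0.112247.
Inverse-square distance factor (a/d)² = 1.0170² = 1.034289.
Q̄ = (S_0/π) × 1.034289 × [bracket] = (1397/π) × 1.034289 × 0.112247 = 51.63 W/m².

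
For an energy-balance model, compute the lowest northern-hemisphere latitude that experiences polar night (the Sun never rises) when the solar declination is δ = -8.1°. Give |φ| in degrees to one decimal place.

|φ| = 81.9°

Polar night requires cos H₀ = −tan φ tan δ ≥ 1, i.e. tan φ tan δ ≤ −1.
The boundary is |tan φ| · |tan δ| = 1, so |φ| = 90° − |δ| = 90° − 8.1° = 81.9° in the northern hemisphere.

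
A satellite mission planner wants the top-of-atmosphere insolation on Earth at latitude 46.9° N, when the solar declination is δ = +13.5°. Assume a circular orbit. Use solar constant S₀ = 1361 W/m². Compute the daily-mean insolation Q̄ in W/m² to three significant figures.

cos H₀ = −tan(+46.9°) tan(+13.500°) = -0.2566, H₀ = 1.8303 rad.
Bracket: H₀ sin φ sin δ + cos φ cos δ sin H₀ = 1.8303×0.73016×0.23345 + 0.68327×0.97237×0.96653 = 0.311985 + 0.642154 = 0.954139.
Q̄ = (S₀/π) × [bracket] = (1361/π) × 0.954139 = 413.4 W/m².

Q̄ ≈ 413 W/m²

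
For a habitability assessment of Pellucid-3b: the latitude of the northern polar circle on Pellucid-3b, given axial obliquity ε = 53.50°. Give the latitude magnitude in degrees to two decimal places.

The polar circle is the lowest latitude that experiences at least one full rotation of continuous daylight at the northern-summer solstice; it lies at |φ| = 90° − ε = 90° − 53.50° = 36.50°.

36.50°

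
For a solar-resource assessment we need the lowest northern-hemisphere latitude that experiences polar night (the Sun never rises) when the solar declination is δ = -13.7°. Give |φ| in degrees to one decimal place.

Polar night requires cos H₀ = −tan φ tan δ ≥ 1, i.e. tan φ tan δ ≤ −1.
The boundary is |tan φ| · |tan δ| = 1, so |φ| = 90° − |δ| = 90° − 13.7° = 76.3° in the northern hemisphere.

|φ| = 76.3°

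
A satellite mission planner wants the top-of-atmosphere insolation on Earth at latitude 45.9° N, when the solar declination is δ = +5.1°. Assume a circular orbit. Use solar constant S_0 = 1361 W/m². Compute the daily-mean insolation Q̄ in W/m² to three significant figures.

cos h₀ = −tan(+45.9°) tan(+5.100°) = -0.0921, h₀ = 1.6630 rad.
Bracket: h₀ sin ϕ sin δ + cos ϕ cos δ sin h₀ = 1.6630×0.71813×0.08889 + 0.69591×0.99604×0.99575 = 0.106157 + 0.690208 = 0.796365.
Q̄ = (S_0/π) × [bracket] = (1361/π) × 0.796365 = 345.0 W/m².

Q̄ ≈ 345 W/m²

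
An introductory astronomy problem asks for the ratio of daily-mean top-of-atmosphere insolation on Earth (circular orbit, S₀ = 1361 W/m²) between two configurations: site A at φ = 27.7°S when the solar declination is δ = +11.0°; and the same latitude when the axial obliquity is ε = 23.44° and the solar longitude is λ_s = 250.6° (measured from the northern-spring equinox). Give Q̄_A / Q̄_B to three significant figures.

— Configuration A (φ=-27.7°):
cos H₀ = −tan(-27.7°) tan(+11.000°) = 0.1021, H₀ = 1.4686 rad.
Bracket: H₀ sin φ sin δ + cos φ cos δ sin H₀ = 1.4686×-0.46484×0.19081 + 0.88539×0.98163×0.99478 = -0.130259 + 0.864589 = 0.734330.
Q̄ = (S₀/π) × [bracket] = (1361/π) × 0.734330 = 318.13 W/m².
— Configuration B (φ=-27.7°):
Solar declination: sin δ = sin ε · sin λ_s = sin 23.44° × sin 250.6° = -0.37520, so δ = -22.037°.
cos H₀ = −tan(-27.7°) tan(-22.037°) = -0.2125, H₀ = 1.7849 rad.
Bracket: H₀ sin φ sin δ + cos φ cos δ sin H₀ = 1.7849×-0.46484×-0.37520 + 0.88539×0.92694×0.97716 = 0.311301 + 0.801959 = 1.113260.
Q̄ = (S₀/π) × [bracket] = (1361/π) × 1.113260 = 482.29 W/m².
Ratio Q̄_A / Q̄_B = 318.13 / 482.29 = 0.6596.

Q̄_A / Q̄_B ≈ 0.660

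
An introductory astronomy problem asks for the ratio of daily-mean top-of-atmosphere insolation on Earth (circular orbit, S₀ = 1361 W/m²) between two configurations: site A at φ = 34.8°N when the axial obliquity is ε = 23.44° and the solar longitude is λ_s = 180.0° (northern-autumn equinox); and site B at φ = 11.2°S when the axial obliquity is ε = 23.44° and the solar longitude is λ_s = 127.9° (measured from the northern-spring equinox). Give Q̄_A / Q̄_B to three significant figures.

Q̄_A / Q̄_B ≈ 0.980

— Configuration A (φ=+34.8°):
Solar declination: sin δ = sin ε · sin λ_s = sin 23.44° × sin 180.0° = 0.00000, so δ = +0.000°.
cos H₀ = −tan(+34.8°) tan(+0.000°) = -0.0000, H₀ = 1.5708 rad.
Bracket: H₀ sin φ sin δ + cos φ cos δ sin H₀ = 1.5708×0.57071×0.00000 + 0.82115×1.00000×1.00000 = 0.000000 + 0.821150 = 0.821150.
Q̄ = (S₀/π) × [bracket] = (1361/π) × 0.821150 = 355.74 W/m².
— Configuration B (φ=-11.2°):
Solar declination: sin δ = sin ε · sin λ_s = sin 23.44° × sin 127.9° = 0.31389, so δ = +18.294°.
cos H₀ = −tan(-11.2°) tan(+18.294°) = 0.0655, H₀ = 1.5053 rad.
Bracket: H₀ sin φ sin δ + cos φ cos δ sin H₀ = 1.5053×-0.19423×0.31389 + 0.98096×0.94946×0.99786 = -0.091773 + 0.929389 = 0.837616.
Q̄ = (S₀/π) × [bracket] = (1361/π) × 0.837616 = 362.87 W/m².
Ratio Q̄_A / Q̄_B = 355.74 / 362.87 = 0.9804.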